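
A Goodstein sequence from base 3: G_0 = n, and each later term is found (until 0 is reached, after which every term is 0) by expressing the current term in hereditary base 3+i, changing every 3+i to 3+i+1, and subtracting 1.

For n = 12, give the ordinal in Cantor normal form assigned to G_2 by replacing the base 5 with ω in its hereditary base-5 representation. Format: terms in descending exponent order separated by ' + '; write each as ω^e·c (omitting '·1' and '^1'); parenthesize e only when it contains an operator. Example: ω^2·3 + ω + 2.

i=0: 12 = 3^2 + 3 (b=3); 3→4: 4^2 + 4 = 20; 20−1 = 19
i=1: 19 = 4^2 + 3 (b=4); 4→5: 5^2 + 3 = 28; 28−1 = 27

ω^2 + 2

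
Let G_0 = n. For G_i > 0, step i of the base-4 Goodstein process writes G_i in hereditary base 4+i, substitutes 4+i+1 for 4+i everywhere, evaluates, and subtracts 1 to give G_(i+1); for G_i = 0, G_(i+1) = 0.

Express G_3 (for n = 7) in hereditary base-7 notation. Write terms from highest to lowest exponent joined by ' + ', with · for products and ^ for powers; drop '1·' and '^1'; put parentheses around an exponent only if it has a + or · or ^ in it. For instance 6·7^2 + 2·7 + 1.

i=0: 7 = 4 + 3 (b=4); 4→5: 5 + 3 = 8; 8−1 = 7
i=1: 7 = 5 + 2 (b=5); 5→6: 6 + 2 = 8; 8−1 = 7
i=2: 7 = 6 + 1 (b=6); 6→7: 7 + 1 = 8; 8−1 = 7
i=3: 7 = 7 (b=7); 7→8: 8 = 8; 8−1 = 7

7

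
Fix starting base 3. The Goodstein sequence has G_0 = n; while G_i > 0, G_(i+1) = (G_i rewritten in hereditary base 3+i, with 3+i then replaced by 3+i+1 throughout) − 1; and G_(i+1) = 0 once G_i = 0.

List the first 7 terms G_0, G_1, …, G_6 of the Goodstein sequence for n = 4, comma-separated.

4, 4, 4, 3, 2, 1, 0

G_0 = 4. HB_3(4) = 3 + 1. Bump = 5. G_1 = 4.
G_1 = 4. HB_4(4) = 4. Bump = 5. G_2 = 4.
G_2 = 4. HB_5(4) = 4. Bump = 4. G_3 = 3.
G_3 = 3. HB_6(3) = 3. Bump = 3. G_4 = 2.
G_4 = 2. HB_7(2) = 2. Bump = 2. G_5 = 1.
G_5 = 1. HB_8(1) = 1. Bump = 1. G_6 = 0.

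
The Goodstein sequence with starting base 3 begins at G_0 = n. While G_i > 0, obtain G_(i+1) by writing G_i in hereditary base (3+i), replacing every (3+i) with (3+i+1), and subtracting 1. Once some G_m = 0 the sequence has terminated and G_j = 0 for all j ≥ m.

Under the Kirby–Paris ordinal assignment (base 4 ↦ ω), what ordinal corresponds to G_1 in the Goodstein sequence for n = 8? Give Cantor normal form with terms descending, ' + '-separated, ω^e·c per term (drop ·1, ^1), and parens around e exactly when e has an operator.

step 0: 8 = 2·3 + 2; sub 4 for 3: 2·4 + 2; = 10; G_1 = 10−1 = 9
step 1: 9 = 2·4 + 1; sub 5 for 4: 2·5 + 1; = 11; G_2 = 11−1 = 10

ω·2 + 1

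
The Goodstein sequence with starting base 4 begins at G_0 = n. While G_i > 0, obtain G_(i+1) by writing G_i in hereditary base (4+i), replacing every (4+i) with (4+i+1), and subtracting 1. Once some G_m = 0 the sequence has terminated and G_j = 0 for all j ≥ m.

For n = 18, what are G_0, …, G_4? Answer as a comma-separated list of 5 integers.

18, 26, 36, 48, 53

base 4: 18 = 4^2 + 2; at 5: 5^2 + 2 = 27; next = 26
base 5: 26 = 5^2 + 1; at 6: 6^2 + 1 = 37; next = 36
base 6: 36 = 6^2; at 7: 7^2 = 49; next = 48
base 7: 48 = 6·7 + 6; at 8: 6·8 + 6 = 54; next = 53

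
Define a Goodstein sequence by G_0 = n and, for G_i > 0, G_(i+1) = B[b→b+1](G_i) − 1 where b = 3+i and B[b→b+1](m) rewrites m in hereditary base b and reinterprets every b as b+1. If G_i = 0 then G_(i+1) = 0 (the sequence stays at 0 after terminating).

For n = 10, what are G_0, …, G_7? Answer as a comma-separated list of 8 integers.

G_0=10  [base 3] 3^2 + 1  →[3↦4]→  4^2 + 1 = 17  −1 ⇒ G_1=16
G_1=16  [base 4] 4^2  →[4↦5]→  5^2 = 25  −1 ⇒ G_2=24
G_2=24  [base 5] 4·5 + 4  →[5↦6]→  4·6 + 4 = 28  −1 ⇒ G_3=27
G_3=27  [base 6] 4·6 + 3  →[6↦7]→  4·7 + 3 = 31  −1 ⇒ G_4=30
G_4=30  [base 7] 4·7 + 2  →[7↦8]→  4·8 + 2 = 34  −1 ⇒ G_5=33
G_5=33  [base 8] 4·8 + 1  →[8↦9]→  4·9 + 1 = 37  −1 ⇒ G_6=36
G_6=36  [base 9] 4·9  →[9↦10]→  4·10 = 40  −1 ⇒ G_7=39

10, 16, 24, 27, 30, 33, 36, 39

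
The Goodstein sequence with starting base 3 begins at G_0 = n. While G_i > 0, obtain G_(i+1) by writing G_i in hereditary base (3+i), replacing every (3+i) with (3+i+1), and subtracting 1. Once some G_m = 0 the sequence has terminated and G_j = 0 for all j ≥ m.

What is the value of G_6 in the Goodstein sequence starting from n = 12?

i=0: 12 = 3^2 + 3 (b=3); 3→4: 4^2 + 4 = 20; 20−1 = 19
i=1: 19 = 4^2 + 3 (b=4); 4→5: 5^2 + 3 = 28; 28−1 = 27
i=2: 27 = 5^2 + 2 (b=5); 5→6: 6^2 + 2 = 38; 38−1 = 37
i=3: 37 = 6^2 + 1 (b=6); 6→7: 7^2 + 1 = 50; 50−1 = 49
i=4: 49 = 7^2 (b=7); 7→8: 8^2 = 64; 64−1 = 63
i=5: 63 = 7·8 + 7 (b=8); 8→9: 7·9 + 7 = 70; 70−1 = 69

69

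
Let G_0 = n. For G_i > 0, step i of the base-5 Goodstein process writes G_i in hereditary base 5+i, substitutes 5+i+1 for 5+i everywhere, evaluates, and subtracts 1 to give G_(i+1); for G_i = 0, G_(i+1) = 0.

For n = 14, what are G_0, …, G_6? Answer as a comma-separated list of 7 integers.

14, 15, 16, 17, 18, 19, 19

i=0: 14 = 2·5 + 4 (b=5); 5→6: 2·6 + 4 = 16; 16−1 = 15
i=1: 15 = 2·6 + 3 (b=6); 6→7: 2·7 + 3 = 17; 17−1 = 16
i=2: 16 = 2·7 + 2 (b=7); 7→8: 2·8 + 2 = 18; 18−1 = 17
i=3: 17 = 2·8 + 1 (b=8); 8→9: 2·9 + 1 = 19; 19−1 = 18
i=4: 18 = 2·9 (b=9); 9→10: 2·10 = 20; 20−1 = 19
i=5: 19 = 10 + 9 (b=10); 10→11: 11 + 9 = 20; 20−1 = 19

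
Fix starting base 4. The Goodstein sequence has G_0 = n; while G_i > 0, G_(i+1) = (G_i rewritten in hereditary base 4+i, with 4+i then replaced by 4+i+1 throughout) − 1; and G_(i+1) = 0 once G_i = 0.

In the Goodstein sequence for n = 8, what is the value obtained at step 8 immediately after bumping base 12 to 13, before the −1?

i=0: 8 = 2·4 (b=4); 4→5: 2·5 = 10; 10−1 = 9
i=1: 9 = 5 + 4 (b=5); 5→6: 6 + 4 = 10; 10−1 = 9
i=2: 9 = 6 + 3 (b=6); 6→7: 7 + 3 = 10; 10−1 = 9
i=3: 9 = 7 + 2 (b=7); 7→8: 8 + 2 = 10; 10−1 = 9
i=4: 9 = 8 + 1 (b=8); 8→9: 9 + 1 = 10; 10−1 = 9
i=5: 9 = 9 (b=9); 9→10: 10 = 10; 10−1 = 9
i=6: 9 = 9 (b=10); 10→11: 9 = 9; 9−1 = 8
i=7: 8 = 8 (b=11); 11→12: 8 = 8; 8−1 = 7

7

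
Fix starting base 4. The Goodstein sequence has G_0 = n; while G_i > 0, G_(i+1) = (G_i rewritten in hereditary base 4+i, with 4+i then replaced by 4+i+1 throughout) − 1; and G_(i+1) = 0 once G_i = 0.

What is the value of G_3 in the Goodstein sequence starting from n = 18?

(0) 18|_4 = 4^2 + 2 ↦ 5^2 + 2|_5 = 27 ⇒ 26
(1) 26|_5 = 5^2 + 1 ↦ 6^2 + 1|_6 = 37 ⇒ 36
(2) 36|_6 = 6^2 ↦ 7^2|_7 = 49 ⇒ 48
(3) 48|_7 = 6·7 + 6 ↦ 6·8 + 6|_8 = 54 ⇒ 53

48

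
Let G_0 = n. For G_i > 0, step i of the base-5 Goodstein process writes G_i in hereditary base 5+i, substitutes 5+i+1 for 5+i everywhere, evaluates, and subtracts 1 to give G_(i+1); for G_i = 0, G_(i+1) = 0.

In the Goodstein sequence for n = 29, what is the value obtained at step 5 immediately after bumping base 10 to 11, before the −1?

29 —HB5→ 5^2 + 4 —bump→ 6^2 + 4 = 40 —(−1)→ 39
39 —HB6→ 6^2 + 3 —bump→ 7^2 + 3 = 52 —(−1)→ 51
51 —HB7→ 7^2 + 2 —bump→ 8^2 + 2 = 66 —(−1)→ 65
65 —HB8→ 8^2 + 1 —bump→ 9^2 + 1 = 82 —(−1)→ 81
81 —HB9→ 9^2 —bump→ 10^2 = 100 —(−1)→ 99
99 —HB10→ 9·10 + 9 —bump→ 9·11 + 9 = 108 —(−1)→ 107

108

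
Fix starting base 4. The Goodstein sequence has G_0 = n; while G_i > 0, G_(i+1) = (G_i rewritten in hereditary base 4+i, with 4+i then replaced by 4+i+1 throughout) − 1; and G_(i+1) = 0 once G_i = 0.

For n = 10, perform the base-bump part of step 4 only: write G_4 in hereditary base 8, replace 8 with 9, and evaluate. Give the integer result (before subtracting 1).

14

G_0 = 10. HB_4(10) = 2·4 + 2. Bump = 12. G_1 = 11.
G_1 = 11. HB_5(11) = 2·5 + 1. Bump = 13. G_2 = 12.
G_2 = 12. HB_6(12) = 2·6. Bump = 14. G_3 = 13.
G_3 = 13. HB_7(13) = 7 + 6. Bump = 14. G_4 = 13.
G_4 = 13. HB_8(13) = 8 + 5. Bump = 14. G_5 = 13.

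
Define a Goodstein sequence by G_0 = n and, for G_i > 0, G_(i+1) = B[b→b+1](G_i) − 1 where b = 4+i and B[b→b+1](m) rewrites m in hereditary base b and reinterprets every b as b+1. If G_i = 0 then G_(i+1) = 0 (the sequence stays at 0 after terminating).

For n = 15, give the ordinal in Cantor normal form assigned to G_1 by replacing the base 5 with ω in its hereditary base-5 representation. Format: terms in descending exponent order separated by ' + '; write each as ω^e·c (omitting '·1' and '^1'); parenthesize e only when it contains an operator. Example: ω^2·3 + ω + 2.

ω·3 + 2

G_0 = 15. HB_4(15) = 3·4 + 3. Bump = 18. G_1 = 17.
G_1 = 17. HB_5(17) = 3·5 + 2. Bump = 20. G_2 = 19.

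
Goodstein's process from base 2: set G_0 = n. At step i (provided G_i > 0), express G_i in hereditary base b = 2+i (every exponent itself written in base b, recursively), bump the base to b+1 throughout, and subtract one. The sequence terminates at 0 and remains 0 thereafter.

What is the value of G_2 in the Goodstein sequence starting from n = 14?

1281

(0) 14|_2 = 2^(2 + 1) + 2^2 + 2 ↦ 3^(3 + 1) + 3^3 + 3|_3 = 111 ⇒ 110
(1) 110|_3 = 3^(3 + 1) + 3^3 + 2 ↦ 4^(4 + 1) + 4^4 + 2|_4 = 1282 ⇒ 1281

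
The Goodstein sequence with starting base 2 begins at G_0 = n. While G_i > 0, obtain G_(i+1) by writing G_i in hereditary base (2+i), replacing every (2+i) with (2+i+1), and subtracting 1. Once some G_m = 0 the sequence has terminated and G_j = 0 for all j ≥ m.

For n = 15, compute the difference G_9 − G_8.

(0) 15|_2 = 2^(2 + 1) + 2^2 + 2 + 1 ↦ 3^(3 + 1) + 3^3 + 3 + 1|_3 = 112 ⇒ 111
(1) 111|_3 = 3^(3 + 1) + 3^3 + 3 ↦ 4^(4 + 1) + 4^4 + 4|_4 = 1284 ⇒ 1283
(2) 1283|_4 = 4^(4 + 1) + 4^4 + 3 ↦ 5^(5 + 1) + 5^5 + 3|_5 = 18753 ⇒ 18752
(3) 18752|_5 = 5^(5 + 1) + 5^5 + 2 ↦ 6^(6 + 1) + 6^6 + 2|_6 = 326594 ⇒ 326593
(4) 326593|_6 = 6^(6 + 1) + 6^6 + 1 ↦ 7^(7 + 1) + 7^7 + 1|_7 = 6588345 ⇒ 6588344
(5) 6588344|_7 = 7^(7 + 1) + 7^7 ↦ 8^(8 + 1) + 8^8|_8 = 150994944 ⇒ 150994943
(6) 150994943|_8 = 8^(8 + 1) + 7·8^7 + 7·8^6 + 7·8^5 + 7·8^4 + 7·8^3 + 7·8^2 + 7·8 + 7 ↦ 9^(9 + 1) + 7·9^7 + 7·9^6 + 7·9^5 + 7·9^4 + 7·9^3 + 7·9^2 + 7·9 + 7|_9 = 3524450281 ⇒ 3524450280
(7) 3524450280|_9 = 9^(9 + 1) + 7·9^7 + 7·9^6 + 7·9^5 + 7·9^4 + 7·9^3 + 7·9^2 + 7·9 + 6 ↦ 10^(10 + 1) + 7·10^7 + 7·10^6 + 7·10^5 + 7·10^4 + 7·10^3 + 7·10^2 + 7·10 + 6|_10 = 100077777776 ⇒ 100077777775
(8) 100077777775|_10 = 10^(10 + 1) + 7·10^7 + 7·10^6 + 7·10^5 + 7·10^4 + 7·10^3 + 7·10^2 + 7·10 + 5 ↦ 11^(11 + 1) + 7·11^7 + 7·11^6 + 7·11^5 + 7·11^4 + 7·11^3 + 7·11^2 + 7·11 + 5|_11 = 3138578427935 ⇒ 3138578427934

3038500650159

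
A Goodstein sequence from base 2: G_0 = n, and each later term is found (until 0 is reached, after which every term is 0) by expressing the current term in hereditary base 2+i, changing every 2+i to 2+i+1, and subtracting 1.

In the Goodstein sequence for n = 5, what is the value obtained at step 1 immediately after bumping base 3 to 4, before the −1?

i=0: 5 = 2^2 + 1 (b=2); 2→3: 3^3 + 1 = 28; 28−1 = 27
i=1: 27 = 3^3 (b=3); 3→4: 4^4 = 256; 256−1 = 255

256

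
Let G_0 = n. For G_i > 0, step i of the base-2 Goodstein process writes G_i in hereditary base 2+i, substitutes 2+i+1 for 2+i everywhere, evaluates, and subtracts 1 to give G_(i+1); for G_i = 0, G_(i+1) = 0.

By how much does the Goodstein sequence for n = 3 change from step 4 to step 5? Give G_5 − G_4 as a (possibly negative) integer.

-1

G_0=3  [base 2] 2 + 1  →[2↦3]→  3 + 1 = 4  −1 ⇒ G_1=3
G_1=3  [base 3] 3  →[3↦4]→  4 = 4  −1 ⇒ G_2=3
G_2=3  [base 4] 3  →[4↦5]→  3 = 3  −1 ⇒ G_3=2
G_3=2  [base 5] 2  →[5↦6]→  2 = 2  −1 ⇒ G_4=1
G_4=1  [base 6] 1  →[6↦7]→  1 = 1  −1 ⇒ G_5=0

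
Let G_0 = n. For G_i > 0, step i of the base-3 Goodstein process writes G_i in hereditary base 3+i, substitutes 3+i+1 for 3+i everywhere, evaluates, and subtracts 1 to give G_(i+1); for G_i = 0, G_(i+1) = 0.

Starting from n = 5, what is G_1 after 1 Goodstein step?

5

G_0 = 5. HB_3(5) = 3 + 2. Bump = 6. G_1 = 5.
G_1 = 5. HB_4(5) = 4 + 1. Bump = 6. G_2 = 5.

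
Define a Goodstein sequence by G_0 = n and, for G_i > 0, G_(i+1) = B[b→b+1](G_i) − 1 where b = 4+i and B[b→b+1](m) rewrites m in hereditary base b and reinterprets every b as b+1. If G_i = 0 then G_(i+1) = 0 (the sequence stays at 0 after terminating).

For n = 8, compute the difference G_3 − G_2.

8 —HB4→ 2·4 —bump→ 2·5 = 10 —(−1)→ 9
9 —HB5→ 5 + 4 —bump→ 6 + 4 = 10 —(−1)→ 9
9 —HB6→ 6 + 3 —bump→ 7 + 3 = 10 —(−1)→ 9

0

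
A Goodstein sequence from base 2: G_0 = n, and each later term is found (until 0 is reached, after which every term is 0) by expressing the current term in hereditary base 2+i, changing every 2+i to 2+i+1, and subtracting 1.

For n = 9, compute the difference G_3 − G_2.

8819

(0) 9|_2 = 2^(2 + 1) + 1 ↦ 3^(3 + 1) + 1|_3 = 82 ⇒ 81
(1) 81|_3 = 3^(3 + 1) ↦ 4^(4 + 1)|_4 = 1024 ⇒ 1023
(2) 1023|_4 = 3·4^4 + 3·4^3 + 3·4^2 + 3·4 + 3 ↦ 3·5^5 + 3·5^3 + 3·5^2 + 3·5 + 3|_5 = 9843 ⇒ 9842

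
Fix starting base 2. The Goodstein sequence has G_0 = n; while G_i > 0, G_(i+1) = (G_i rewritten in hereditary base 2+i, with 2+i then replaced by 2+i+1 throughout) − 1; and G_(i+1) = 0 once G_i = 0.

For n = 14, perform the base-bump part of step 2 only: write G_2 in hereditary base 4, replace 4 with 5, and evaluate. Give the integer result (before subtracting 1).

base 2: 14 = 2^(2 + 1) + 2^2 + 2; at 3: 3^(3 + 1) + 3^3 + 3 = 111; next = 110
base 3: 110 = 3^(3 + 1) + 3^3 + 2; at 4: 4^(4 + 1) + 4^4 + 2 = 1282; next = 1281
base 4: 1281 = 4^(4 + 1) + 4^4 + 1; at 5: 5^(5 + 1) + 5^5 + 1 = 18751; next = 18750

18751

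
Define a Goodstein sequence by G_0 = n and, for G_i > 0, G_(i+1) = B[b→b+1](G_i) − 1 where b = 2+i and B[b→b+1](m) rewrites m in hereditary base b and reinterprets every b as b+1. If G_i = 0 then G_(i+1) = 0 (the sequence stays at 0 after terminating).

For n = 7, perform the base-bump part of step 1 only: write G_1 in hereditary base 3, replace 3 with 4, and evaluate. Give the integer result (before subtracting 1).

G_0 = 7. HB_2(7) = 2^2 + 2 + 1. Bump = 31. G_1 = 30.
G_1 = 30. HB_3(30) = 3^3 + 3. Bump = 260. G_2 = 259.

260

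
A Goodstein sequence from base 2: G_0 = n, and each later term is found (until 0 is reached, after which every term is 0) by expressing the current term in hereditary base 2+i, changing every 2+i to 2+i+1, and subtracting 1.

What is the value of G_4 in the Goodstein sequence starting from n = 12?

280019

12 —HB2→ 2^(2 + 1) + 2^2 —bump→ 3^(3 + 1) + 3^3 = 108 —(−1)→ 107
107 —HB3→ 3^(3 + 1) + 2·3^2 + 2·3 + 2 —bump→ 4^(4 + 1) + 2·4^2 + 2·4 + 2 = 1066 —(−1)→ 1065
1065 —HB4→ 4^(4 + 1) + 2·4^2 + 2·4 + 1 —bump→ 5^(5 + 1) + 2·5^2 + 2·5 + 1 = 15686 —(−1)→ 15685
15685 —HB5→ 5^(5 + 1) + 2·5^2 + 2·5 —bump→ 6^(6 + 1) + 2·6^2 + 2·6 = 280020 —(−1)→ 280019
280019 —HB6→ 6^(6 + 1) + 2·6^2 + 6 + 5 —bump→ 7^(7 + 1) + 2·7^2 + 7 + 5 = 5764911 —(−1)→ 5764910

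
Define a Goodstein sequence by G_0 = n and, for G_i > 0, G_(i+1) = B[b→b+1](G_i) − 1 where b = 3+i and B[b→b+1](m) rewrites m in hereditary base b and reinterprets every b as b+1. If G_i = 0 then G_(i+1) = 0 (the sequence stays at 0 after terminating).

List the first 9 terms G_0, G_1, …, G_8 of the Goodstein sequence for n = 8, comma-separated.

step 0: 8 = 2·3 + 2; sub 4 for 3: 2·4 + 2; = 10; G_1 = 10−1 = 9
step 1: 9 = 2·4 + 1; sub 5 for 4: 2·5 + 1; = 11; G_2 = 11−1 = 10
step 2: 10 = 2·5; sub 6 for 5: 2·6; = 12; G_3 = 12−1 = 11
step 3: 11 = 6 + 5; sub 7 for 6: 7 + 5; = 12; G_4 = 12−1 = 11
step 4: 11 = 7 + 4; sub 8 for 7: 8 + 4; = 12; G_5 = 12−1 = 11
step 5: 11 = 8 + 3; sub 9 for 8: 9 + 3; = 12; G_6 = 12−1 = 11
step 6: 11 = 9 + 2; sub 10 for 9: 10 + 2; = 12; G_7 = 12−1 = 11
step 7: 11 = 10 + 1; sub 11 for 10: 11 + 1; = 12; G_8 = 12−1 = 11

8, 9, 10, 11, 11, 11, 11, 11, 11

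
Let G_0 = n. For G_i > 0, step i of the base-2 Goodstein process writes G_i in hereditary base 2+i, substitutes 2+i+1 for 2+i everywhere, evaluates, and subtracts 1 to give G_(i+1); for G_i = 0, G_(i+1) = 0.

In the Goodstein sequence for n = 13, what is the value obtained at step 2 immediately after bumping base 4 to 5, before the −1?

16093

(0) 13|_2 = 2^(2 + 1) + 2^2 + 1 ↦ 3^(3 + 1) + 3^3 + 1|_3 = 109 ⇒ 108
(1) 108|_3 = 3^(3 + 1) + 3^3 ↦ 4^(4 + 1) + 4^4|_4 = 1280 ⇒ 1279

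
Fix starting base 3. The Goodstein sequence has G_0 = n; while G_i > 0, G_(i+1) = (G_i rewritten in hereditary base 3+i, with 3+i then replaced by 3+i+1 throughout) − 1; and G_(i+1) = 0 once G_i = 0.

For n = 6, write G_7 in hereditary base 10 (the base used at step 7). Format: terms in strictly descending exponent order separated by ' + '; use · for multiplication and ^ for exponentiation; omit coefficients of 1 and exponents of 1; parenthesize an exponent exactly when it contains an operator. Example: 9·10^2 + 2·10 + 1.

i=0: 6 = 2·3 (b=3); 3→4: 2·4 = 8; 8−1 = 7
i=1: 7 = 4 + 3 (b=4); 4→5: 5 + 3 = 8; 8−1 = 7
i=2: 7 = 5 + 2 (b=5); 5→6: 6 + 2 = 8; 8−1 = 7
i=3: 7 = 6 + 1 (b=6); 6→7: 7 + 1 = 8; 8−1 = 7
i=4: 7 = 7 (b=7); 7→8: 8 = 8; 8−1 = 7
i=5: 7 = 7 (b=8); 8→9: 7 = 7; 7−1 = 6
i=6: 6 = 6 (b=9); 9→10: 6 = 6; 6−1 = 5
i=7: 5 = 5 (b=10); 10→11: 5 = 5; 5−1 = 4

5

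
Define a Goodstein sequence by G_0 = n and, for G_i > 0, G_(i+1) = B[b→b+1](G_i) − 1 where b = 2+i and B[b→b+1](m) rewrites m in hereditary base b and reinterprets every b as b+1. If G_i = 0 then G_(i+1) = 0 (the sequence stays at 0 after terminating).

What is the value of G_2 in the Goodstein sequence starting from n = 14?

step 0: 14 = 2^(2 + 1) + 2^2 + 2; sub 3 for 2: 3^(3 + 1) + 3^3 + 3; = 111; G_1 = 111−1 = 110
step 1: 110 = 3^(3 + 1) + 3^3 + 2; sub 4 for 3: 4^(4 + 1) + 4^4 + 2; = 1282; G_2 = 1282−1 = 1281
step 2: 1281 = 4^(4 + 1) + 4^4 + 1; sub 5 for 4: 5^(5 + 1) + 5^5 + 1; = 18751; G_3 = 18751−1 = 18750

1281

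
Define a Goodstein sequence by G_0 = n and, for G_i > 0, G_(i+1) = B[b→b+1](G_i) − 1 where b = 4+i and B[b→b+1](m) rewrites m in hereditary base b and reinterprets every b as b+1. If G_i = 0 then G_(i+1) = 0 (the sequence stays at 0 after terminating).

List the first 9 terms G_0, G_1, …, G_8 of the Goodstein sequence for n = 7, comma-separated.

G_0=7  [base 4] 4 + 3  →[4↦5]→  5 + 3 = 8  −1 ⇒ G_1=7
G_1=7  [base 5] 5 + 2  →[5↦6]→  6 + 2 = 8  −1 ⇒ G_2=7
G_2=7  [base 6] 6 + 1  →[6↦7]→  7 + 1 = 8  −1 ⇒ G_3=7
G_3=7  [base 7] 7  →[7↦8]→  8 = 8  −1 ⇒ G_4=7
G_4=7  [base 8] 7  →[8↦9]→  7 = 7  −1 ⇒ G_5=6
G_5=6  [base 9] 6  →[9↦10]→  6 = 6  −1 ⇒ G_6=5
G_6=5  [base 10] 5  →[10↦11]→  5 = 5  −1 ⇒ G_7=4
G_7=4  [base 11] 4  →[11↦12]→  4 = 4  −1 ⇒ G_8=3

7, 7, 7, 7, 7, 6, 5, 4, 3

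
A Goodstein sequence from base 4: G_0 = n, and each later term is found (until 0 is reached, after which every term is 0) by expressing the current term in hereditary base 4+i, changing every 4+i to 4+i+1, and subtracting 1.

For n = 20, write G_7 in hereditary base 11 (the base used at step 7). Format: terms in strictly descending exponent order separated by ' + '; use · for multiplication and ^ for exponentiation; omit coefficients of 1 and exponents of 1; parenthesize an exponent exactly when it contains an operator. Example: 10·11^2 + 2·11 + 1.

[0] 20 ≡ 4^2 + 4 (base 4). Lift 5: 30. −1: 29.
[1] 29 ≡ 5^2 + 4 (base 5). Lift 6: 40. −1: 39.
[2] 39 ≡ 6^2 + 3 (base 6). Lift 7: 52. −1: 51.
[3] 51 ≡ 7^2 + 2 (base 7). Lift 8: 66. −1: 65.
[4] 65 ≡ 8^2 + 1 (base 8). Lift 9: 82. −1: 81.
[5] 81 ≡ 9^2 (base 9). Lift 10: 100. −1: 99.
[6] 99 ≡ 9·10 + 9 (base 10). Lift 11: 108. −1: 107.

9·11 + 8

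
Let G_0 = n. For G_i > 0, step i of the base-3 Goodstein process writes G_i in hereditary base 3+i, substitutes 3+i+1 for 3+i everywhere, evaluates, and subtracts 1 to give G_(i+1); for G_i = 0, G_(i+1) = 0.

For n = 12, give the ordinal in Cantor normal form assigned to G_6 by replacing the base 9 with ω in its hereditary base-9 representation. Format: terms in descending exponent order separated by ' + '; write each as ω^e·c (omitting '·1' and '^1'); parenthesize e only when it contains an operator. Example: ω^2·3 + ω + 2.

ω·7 + 6

(0) 12|_3 = 3^2 + 3 ↦ 4^2 + 4|_4 = 20 ⇒ 19
(1) 19|_4 = 4^2 + 3 ↦ 5^2 + 3|_5 = 28 ⇒ 27
(2) 27|_5 = 5^2 + 2 ↦ 6^2 + 2|_6 = 38 ⇒ 37
(3) 37|_6 = 6^2 + 1 ↦ 7^2 + 1|_7 = 50 ⇒ 49
(4) 49|_7 = 7^2 ↦ 8^2|_8 = 64 ⇒ 63
(5) 63|_8 = 7·8 + 7 ↦ 7·9 + 7|_9 = 70 ⇒ 69
(6) 69|_9 = 7·9 + 6 ↦ 7·10 + 6|_10 = 76 ⇒ 75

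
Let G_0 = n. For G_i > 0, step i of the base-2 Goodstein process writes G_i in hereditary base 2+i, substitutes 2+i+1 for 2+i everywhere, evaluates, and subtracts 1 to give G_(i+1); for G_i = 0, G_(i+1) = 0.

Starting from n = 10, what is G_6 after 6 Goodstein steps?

10 —HB2→ 2^(2 + 1) + 2 —bump→ 3^(3 + 1) + 3 = 84 —(−1)→ 83
83 —HB3→ 3^(3 + 1) + 2 —bump→ 4^(4 + 1) + 2 = 1026 —(−1)→ 1025
1025 —HB4→ 4^(4 + 1) + 1 —bump→ 5^(5 + 1) + 1 = 15626 —(−1)→ 15625
15625 —HB5→ 5^(5 + 1) —bump→ 6^(6 + 1) = 279936 —(−1)→ 279935
279935 —HB6→ 5·6^6 + 5·6^5 + 5·6^4 + 5·6^3 + 5·6^2 + 5·6 + 5 —bump→ 5·7^7 + 5·7^5 + 5·7^4 + 5·7^3 + 5·7^2 + 5·7 + 5 = 4215755 —(−1)→ 4215754
4215754 —HB7→ 5·7^7 + 5·7^5 + 5·7^4 + 5·7^3 + 5·7^2 + 5·7 + 4 —bump→ 5·8^8 + 5·8^5 + 5·8^4 + 5·8^3 + 5·8^2 + 5·8 + 4 = 84073324 —(−1)→ 84073323
84073323 —HB8→ 5·8^8 + 5·8^5 + 5·8^4 + 5·8^3 + 5·8^2 + 5·8 + 3 —bump→ 5·9^9 + 5·9^5 + 5·9^4 + 5·9^3 + 5·9^2 + 5·9 + 3 = 1937434593 —(−1)→ 1937434592

84073323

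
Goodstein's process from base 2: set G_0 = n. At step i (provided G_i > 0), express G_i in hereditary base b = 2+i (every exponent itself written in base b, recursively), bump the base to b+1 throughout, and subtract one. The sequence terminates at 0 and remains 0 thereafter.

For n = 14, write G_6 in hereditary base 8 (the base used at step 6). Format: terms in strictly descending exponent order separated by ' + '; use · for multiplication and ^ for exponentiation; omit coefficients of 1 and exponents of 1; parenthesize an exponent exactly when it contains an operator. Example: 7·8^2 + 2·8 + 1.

G_0=14  [base 2] 2^(2 + 1) + 2^2 + 2  →[2↦3]→  3^(3 + 1) + 3^3 + 3 = 111  −1 ⇒ G_1=110
G_1=110  [base 3] 3^(3 + 1) + 3^3 + 2  →[3↦4]→  4^(4 + 1) + 4^4 + 2 = 1282  −1 ⇒ G_2=1281
G_2=1281  [base 4] 4^(4 + 1) + 4^4 + 1  →[4↦5]→  5^(5 + 1) + 5^5 + 1 = 18751  −1 ⇒ G_3=18750
G_3=18750  [base 5] 5^(5 + 1) + 5^5  →[5↦6]→  6^(6 + 1) + 6^6 = 326592  −1 ⇒ G_4=326591
G_4=326591  [base 6] 6^(6 + 1) + 5·6^5 + 5·6^4 + 5·6^3 + 5·6^2 + 5·6 + 5  →[6↦7]→  7^(7 + 1) + 5·7^5 + 5·7^4 + 5·7^3 + 5·7^2 + 5·7 + 5 = 5862841  −1 ⇒ G_5=5862840
G_5=5862840  [base 7] 7^(7 + 1) + 5·7^5 + 5·7^4 + 5·7^3 + 5·7^2 + 5·7 + 4  →[7↦8]→  8^(8 + 1) + 5·8^5 + 5·8^4 + 5·8^3 + 5·8^2 + 5·8 + 4 = 134404972  −1 ⇒ G_6=134404971
G_6=134404971  [base 8] 8^(8 + 1) + 5·8^5 + 5·8^4 + 5·8^3 + 5·8^2 + 5·8 + 3  →[8↦9]→  9^(9 + 1) + 5·9^5 + 5·9^4 + 5·9^3 + 5·9^2 + 5·9 + 3 = 3487116549  −1 ⇒ G_7=3487116548

8^(8 + 1) + 5·8^5 + 5·8^4 + 5·8^3 + 5·8^2 + 5·8 + 3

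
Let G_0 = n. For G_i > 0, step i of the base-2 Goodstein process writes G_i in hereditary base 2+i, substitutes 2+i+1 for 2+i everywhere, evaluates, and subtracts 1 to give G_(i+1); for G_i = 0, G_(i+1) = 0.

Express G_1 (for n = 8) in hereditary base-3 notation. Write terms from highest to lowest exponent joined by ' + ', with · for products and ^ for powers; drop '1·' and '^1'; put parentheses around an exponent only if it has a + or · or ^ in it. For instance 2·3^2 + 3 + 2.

8 —HB2→ 2^(2 + 1) —bump→ 3^(3 + 1) = 81 —(−1)→ 80
80 —HB3→ 2·3^3 + 2·3^2 + 2·3 + 2 —bump→ 2·4^4 + 2·4^2 + 2·4 + 2 = 554 —(−1)→ 553

2·3^3 + 2·3^2 + 2·3 + 2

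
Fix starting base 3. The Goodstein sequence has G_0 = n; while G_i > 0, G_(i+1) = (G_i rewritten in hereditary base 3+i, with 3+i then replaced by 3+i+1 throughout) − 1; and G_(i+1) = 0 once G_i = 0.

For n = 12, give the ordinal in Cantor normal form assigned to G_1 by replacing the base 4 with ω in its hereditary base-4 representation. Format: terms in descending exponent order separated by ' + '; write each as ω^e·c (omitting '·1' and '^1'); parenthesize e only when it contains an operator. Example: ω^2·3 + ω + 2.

ω^2 + 3

step 0: 12 = 3^2 + 3; sub 4 for 3: 4^2 + 4; = 20; G_1 = 20−1 = 19
step 1: 19 = 4^2 + 3; sub 5 for 4: 5^2 + 3; = 28; G_2 = 28−1 = 27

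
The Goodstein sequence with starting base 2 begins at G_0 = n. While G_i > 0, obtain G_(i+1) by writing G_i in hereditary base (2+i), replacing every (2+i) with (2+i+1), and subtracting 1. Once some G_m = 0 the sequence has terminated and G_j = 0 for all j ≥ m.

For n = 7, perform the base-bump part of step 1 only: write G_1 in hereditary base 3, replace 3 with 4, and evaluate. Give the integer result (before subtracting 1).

260

G_0=7  [base 2] 2^2 + 2 + 1  →[2↦3]→  3^3 + 3 + 1 = 31  −1 ⇒ G_1=30
G_1=30  [base 3] 3^3 + 3  →[3↦4]→  4^4 + 4 = 260  −1 ⇒ G_2=259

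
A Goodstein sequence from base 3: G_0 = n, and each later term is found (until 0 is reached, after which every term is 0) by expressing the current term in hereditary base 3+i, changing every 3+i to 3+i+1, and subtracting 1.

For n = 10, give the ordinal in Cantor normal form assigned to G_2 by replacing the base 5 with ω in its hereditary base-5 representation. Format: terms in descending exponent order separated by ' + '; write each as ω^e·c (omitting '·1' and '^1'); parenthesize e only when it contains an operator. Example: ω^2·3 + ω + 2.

(0) 10|_3 = 3^2 + 1 ↦ 4^2 + 1|_4 = 17 ⇒ 16
(1) 16|_4 = 4^2 ↦ 5^2|_5 = 25 ⇒ 24
(2) 24|_5 = 4·5 + 4 ↦ 4·6 + 4|_6 = 28 ⇒ 27

ω·4 + 4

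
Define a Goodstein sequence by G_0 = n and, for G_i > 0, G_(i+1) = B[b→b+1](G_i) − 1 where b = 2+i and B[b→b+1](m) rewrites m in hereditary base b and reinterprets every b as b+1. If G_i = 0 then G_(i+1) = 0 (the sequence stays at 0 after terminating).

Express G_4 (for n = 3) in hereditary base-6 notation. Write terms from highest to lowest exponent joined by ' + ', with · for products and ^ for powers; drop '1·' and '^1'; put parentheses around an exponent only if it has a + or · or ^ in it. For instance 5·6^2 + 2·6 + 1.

1

[0] 3 ≡ 2 + 1 (base 2). Lift 3: 4. −1: 3.
[1] 3 ≡ 3 (base 3). Lift 4: 4. −1: 3.
[2] 3 ≡ 3 (base 4). Lift 5: 3. −1: 2.
[3] 2 ≡ 2 (base 5). Lift 6: 2. −1: 1.
[4] 1 ≡ 1 (base 6). Lift 7: 1. −1: 0.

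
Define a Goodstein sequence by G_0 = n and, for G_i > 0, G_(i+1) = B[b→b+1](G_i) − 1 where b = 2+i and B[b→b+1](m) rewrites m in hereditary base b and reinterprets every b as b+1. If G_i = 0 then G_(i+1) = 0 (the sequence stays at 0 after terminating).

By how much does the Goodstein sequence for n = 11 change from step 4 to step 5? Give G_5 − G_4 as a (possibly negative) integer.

5484864

G_0=11  [base 2] 2^(2 + 1) + 2 + 1  →[2↦3]→  3^(3 + 1) + 3 + 1 = 85  −1 ⇒ G_1=84
G_1=84  [base 3] 3^(3 + 1) + 3  →[3↦4]→  4^(4 + 1) + 4 = 1028  −1 ⇒ G_2=1027
G_2=1027  [base 4] 4^(4 + 1) + 3  →[4↦5]→  5^(5 + 1) + 3 = 15628  −1 ⇒ G_3=15627
G_3=15627  [base 5] 5^(5 + 1) + 2  →[5↦6]→  6^(6 + 1) + 2 = 279938  −1 ⇒ G_4=279937
G_4=279937  [base 6] 6^(6 + 1) + 1  →[6↦7]→  7^(7 + 1) + 1 = 5764802  −1 ⇒ G_5=5764801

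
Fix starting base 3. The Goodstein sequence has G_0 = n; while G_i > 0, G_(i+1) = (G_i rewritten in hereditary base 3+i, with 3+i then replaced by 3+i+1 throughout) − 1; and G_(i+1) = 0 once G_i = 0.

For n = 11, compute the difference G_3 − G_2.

i=0: 11 = 3^2 + 2 (b=3); 3→4: 4^2 + 2 = 18; 18−1 = 17
i=1: 17 = 4^2 + 1 (b=4); 4→5: 5^2 + 1 = 26; 26−1 = 25
i=2: 25 = 5^2 (b=5); 5→6: 6^2 = 36; 36−1 = 35

10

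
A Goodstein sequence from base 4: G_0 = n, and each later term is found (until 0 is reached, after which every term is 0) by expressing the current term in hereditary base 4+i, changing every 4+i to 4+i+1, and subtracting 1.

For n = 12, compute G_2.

15

base 4: 12 = 3·4; at 5: 3·5 = 15; next = 14
base 5: 14 = 2·5 + 4; at 6: 2·6 + 4 = 16; next = 15
base 6: 15 = 2·6 + 3; at 7: 2·7 + 3 = 17; next = 16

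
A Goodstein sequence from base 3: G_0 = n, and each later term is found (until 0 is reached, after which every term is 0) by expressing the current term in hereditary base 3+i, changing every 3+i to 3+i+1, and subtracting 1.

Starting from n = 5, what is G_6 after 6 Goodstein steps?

2

(0) 5|_3 = 3 + 2 ↦ 4 + 2|_4 = 6 ⇒ 5
(1) 5|_4 = 4 + 1 ↦ 5 + 1|_5 = 6 ⇒ 5
(2) 5|_5 = 5 ↦ 6|_6 = 6 ⇒ 5
(3) 5|_6 = 5 ↦ 5|_7 = 5 ⇒ 4
(4) 4|_7 = 4 ↦ 4|_8 = 4 ⇒ 3
(5) 3|_8 = 3 ↦ 3|_9 = 3 ⇒ 2
(6) 2|_9 = 2 ↦ 2|_10 = 2 ⇒ 1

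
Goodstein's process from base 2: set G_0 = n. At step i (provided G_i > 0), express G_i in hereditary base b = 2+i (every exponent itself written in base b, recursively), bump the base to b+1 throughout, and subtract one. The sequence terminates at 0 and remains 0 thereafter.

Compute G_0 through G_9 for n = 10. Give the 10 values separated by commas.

[0] 10 ≡ 2^(2 + 1) + 2 (base 2). Lift 3: 84. −1: 83.
[1] 83 ≡ 3^(3 + 1) + 2 (base 3). Lift 4: 1026. −1: 1025.
[2] 1025 ≡ 4^(4 + 1) + 1 (base 4). Lift 5: 15626. −1: 15625.
[3] 15625 ≡ 5^(5 + 1) (base 5). Lift 6: 279936. −1: 279935.
[4] 279935 ≡ 5·6^6 + 5·6^5 + 5·6^4 + 5·6^3 + 5·6^2 + 5·6 + 5 (base 6). Lift 7: 4215755. −1: 4215754.
[5] 4215754 ≡ 5·7^7 + 5·7^5 + 5·7^4 + 5·7^3 + 5·7^2 + 5·7 + 4 (base 7). Lift 8: 84073324. −1: 84073323.
[6] 84073323 ≡ 5·8^8 + 5·8^5 + 5·8^4 + 5·8^3 + 5·8^2 + 5·8 + 3 (base 8). Lift 9: 1937434593. −1: 1937434592.
[7] 1937434592 ≡ 5·9^9 + 5·9^5 + 5·9^4 + 5·9^3 + 5·9^2 + 5·9 + 2 (base 9). Lift 10: 50000555552. −1: 50000555551.
[8] 50000555551 ≡ 5·10^10 + 5·10^5 + 5·10^4 + 5·10^3 + 5·10^2 + 5·10 + 1 (base 10). Lift 11: 1426559238831. −1: 1426559238830.

10, 83, 1025, 15625, 279935, 4215754, 84073323, 1937434592, 50000555551, 1426559238830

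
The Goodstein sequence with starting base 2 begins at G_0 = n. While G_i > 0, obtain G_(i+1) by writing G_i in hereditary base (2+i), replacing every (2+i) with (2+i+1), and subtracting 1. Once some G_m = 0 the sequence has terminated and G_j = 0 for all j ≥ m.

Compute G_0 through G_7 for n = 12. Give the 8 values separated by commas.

G_0 = 12. HB_2(12) = 2^(2 + 1) + 2^2. Bump = 108. G_1 = 107.
G_1 = 107. HB_3(107) = 3^(3 + 1) + 2·3^2 + 2·3 + 2. Bump = 1066. G_2 = 1065.
G_2 = 1065. HB_4(1065) = 4^(4 + 1) + 2·4^2 + 2·4 + 1. Bump = 15686. G_3 = 15685.
G_3 = 15685. HB_5(15685) = 5^(5 + 1) + 2·5^2 + 2·5. Bump = 280020. G_4 = 280019.
G_4 = 280019. HB_6(280019) = 6^(6 + 1) + 2·6^2 + 6 + 5. Bump = 5764911. G_5 = 5764910.
G_5 = 5764910. HB_7(5764910) = 7^(7 + 1) + 2·7^2 + 7 + 4. Bump = 134217868. G_6 = 134217867.
G_6 = 134217867. HB_8(134217867) = 8^(8 + 1) + 2·8^2 + 8 + 3. Bump = 3486784575. G_7 = 3486784574.

12, 107, 1065, 15685, 280019, 5764910, 134217867, 3486784574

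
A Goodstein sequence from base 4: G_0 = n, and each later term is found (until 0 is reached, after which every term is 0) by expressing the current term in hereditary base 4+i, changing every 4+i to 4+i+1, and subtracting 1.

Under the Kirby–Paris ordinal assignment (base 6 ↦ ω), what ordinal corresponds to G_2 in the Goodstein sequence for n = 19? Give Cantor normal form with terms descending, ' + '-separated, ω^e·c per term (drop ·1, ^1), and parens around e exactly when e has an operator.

base 4: 19 = 4^2 + 3; at 5: 5^2 + 3 = 28; next = 27
base 5: 27 = 5^2 + 2; at 6: 6^2 + 2 = 38; next = 37
base 6: 37 = 6^2 + 1; at 7: 7^2 + 1 = 50; next = 49

ω^2 + 1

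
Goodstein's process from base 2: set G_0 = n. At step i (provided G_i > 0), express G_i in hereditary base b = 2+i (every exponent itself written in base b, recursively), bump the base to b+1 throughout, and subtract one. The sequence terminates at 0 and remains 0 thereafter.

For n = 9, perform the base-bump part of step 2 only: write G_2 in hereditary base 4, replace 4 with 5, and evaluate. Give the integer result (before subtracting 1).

9843

G_0=9  [base 2] 2^(2 + 1) + 1  →[2↦3]→  3^(3 + 1) + 1 = 82  −1 ⇒ G_1=81
G_1=81  [base 3] 3^(3 + 1)  →[3↦4]→  4^(4 + 1) = 1024  −1 ⇒ G_2=1023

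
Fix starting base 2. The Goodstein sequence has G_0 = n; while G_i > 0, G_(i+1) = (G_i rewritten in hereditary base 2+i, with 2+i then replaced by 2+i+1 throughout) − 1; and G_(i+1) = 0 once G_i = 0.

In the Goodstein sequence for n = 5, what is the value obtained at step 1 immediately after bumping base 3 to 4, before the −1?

256

G_0 = 5. HB_2(5) = 2^2 + 1. Bump = 28. G_1 = 27.
G_1 = 27. HB_3(27) = 3^3. Bump = 256. G_2 = 255.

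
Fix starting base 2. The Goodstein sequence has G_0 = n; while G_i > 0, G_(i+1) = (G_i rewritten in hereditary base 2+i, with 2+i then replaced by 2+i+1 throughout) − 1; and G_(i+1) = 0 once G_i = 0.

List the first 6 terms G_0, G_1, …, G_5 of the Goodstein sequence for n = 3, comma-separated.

G_0=3  [base 2] 2 + 1  →[2↦3]→  3 + 1 = 4  −1 ⇒ G_1=3
G_1=3  [base 3] 3  →[3↦4]→  4 = 4  −1 ⇒ G_2=3
G_2=3  [base 4] 3  →[4↦5]→  3 = 3  −1 ⇒ G_3=2
G_3=2  [base 5] 2  →[5↦6]→  2 = 2  −1 ⇒ G_4=1
G_4=1  [base 6] 1  →[6↦7]→  1 = 1  −1 ⇒ G_5=0

3, 3, 3, 2, 1, 0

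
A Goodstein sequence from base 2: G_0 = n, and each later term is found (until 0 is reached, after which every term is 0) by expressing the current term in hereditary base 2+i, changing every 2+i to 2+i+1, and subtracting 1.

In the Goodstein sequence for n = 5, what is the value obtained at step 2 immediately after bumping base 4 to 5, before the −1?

step 0: 5 = 2^2 + 1; sub 3 for 2: 3^3 + 1; = 28; G_1 = 28−1 = 27
step 1: 27 = 3^3; sub 4 for 3: 4^4; = 256; G_2 = 256−1 = 255
step 2: 255 = 3·4^3 + 3·4^2 + 3·4 + 3; sub 5 for 4: 3·5^3 + 3·5^2 + 3·5 + 3; = 468; G_3 = 468−1 = 467

468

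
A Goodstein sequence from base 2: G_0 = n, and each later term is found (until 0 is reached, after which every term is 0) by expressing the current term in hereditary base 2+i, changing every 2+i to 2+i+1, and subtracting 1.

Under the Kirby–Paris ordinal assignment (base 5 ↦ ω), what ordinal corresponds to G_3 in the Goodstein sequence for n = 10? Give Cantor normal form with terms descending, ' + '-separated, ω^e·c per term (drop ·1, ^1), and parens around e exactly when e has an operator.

base 2: 10 = 2^(2 + 1) + 2; at 3: 3^(3 + 1) + 3 = 84; next = 83
base 3: 83 = 3^(3 + 1) + 2; at 4: 4^(4 + 1) + 2 = 1026; next = 1025
base 4: 1025 = 4^(4 + 1) + 1; at 5: 5^(5 + 1) + 1 = 15626; next = 15625

ω^(ω + 1)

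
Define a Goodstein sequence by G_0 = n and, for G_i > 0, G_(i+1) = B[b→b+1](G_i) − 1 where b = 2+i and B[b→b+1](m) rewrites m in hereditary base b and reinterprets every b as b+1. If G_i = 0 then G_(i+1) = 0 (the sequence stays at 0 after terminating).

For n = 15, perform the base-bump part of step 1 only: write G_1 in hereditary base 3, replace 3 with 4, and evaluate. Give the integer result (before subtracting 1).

step 0: 15 = 2^(2 + 1) + 2^2 + 2 + 1; sub 3 for 2: 3^(3 + 1) + 3^3 + 3 + 1; = 112; G_1 = 112−1 = 111
step 1: 111 = 3^(3 + 1) + 3^3 + 3; sub 4 for 3: 4^(4 + 1) + 4^4 + 4; = 1284; G_2 = 1284−1 = 1283

1284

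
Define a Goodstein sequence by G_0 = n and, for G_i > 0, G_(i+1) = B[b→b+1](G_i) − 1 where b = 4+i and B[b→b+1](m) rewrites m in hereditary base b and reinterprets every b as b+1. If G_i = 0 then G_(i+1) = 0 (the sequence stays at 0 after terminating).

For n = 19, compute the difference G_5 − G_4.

6

19 —HB4→ 4^2 + 3 —bump→ 5^2 + 3 = 28 —(−1)→ 27
27 —HB5→ 5^2 + 2 —bump→ 6^2 + 2 = 38 —(−1)→ 37
37 —HB6→ 6^2 + 1 —bump→ 7^2 + 1 = 50 —(−1)→ 49
49 —HB7→ 7^2 —bump→ 8^2 = 64 —(−1)→ 63
63 —HB8→ 7·8 + 7 —bump→ 7·9 + 7 = 70 —(−1)→ 69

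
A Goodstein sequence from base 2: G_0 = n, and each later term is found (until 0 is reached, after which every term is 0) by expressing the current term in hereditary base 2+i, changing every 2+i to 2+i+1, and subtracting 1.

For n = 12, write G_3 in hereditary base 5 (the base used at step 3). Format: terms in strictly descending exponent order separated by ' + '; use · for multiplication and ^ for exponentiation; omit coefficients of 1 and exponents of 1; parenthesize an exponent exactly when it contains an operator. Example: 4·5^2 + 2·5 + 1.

G_0 = 12. HB_2(12) = 2^(2 + 1) + 2^2. Bump = 108. G_1 = 107.
G_1 = 107. HB_3(107) = 3^(3 + 1) + 2·3^2 + 2·3 + 2. Bump = 1066. G_2 = 1065.
G_2 = 1065. HB_4(1065) = 4^(4 + 1) + 2·4^2 + 2·4 + 1. Bump = 15686. G_3 = 15685.
G_3 = 15685. HB_5(15685) = 5^(5 + 1) + 2·5^2 + 2·5. Bump = 280020. G_4 = 280019.

5^(5 + 1) + 2·5^2 + 2·5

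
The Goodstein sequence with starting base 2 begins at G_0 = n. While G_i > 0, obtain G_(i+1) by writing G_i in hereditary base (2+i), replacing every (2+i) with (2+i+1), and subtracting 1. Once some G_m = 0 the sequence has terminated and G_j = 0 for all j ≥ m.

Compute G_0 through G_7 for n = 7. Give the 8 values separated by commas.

step 0: 7 = 2^2 + 2 + 1; sub 3 for 2: 3^3 + 3 + 1; = 31; G_1 = 31−1 = 30
step 1: 30 = 3^3 + 3; sub 4 for 3: 4^4 + 4; = 260; G_2 = 260−1 = 259
step 2: 259 = 4^4 + 3; sub 5 for 4: 5^5 + 3; = 3128; G_3 = 3128−1 = 3127
step 3: 3127 = 5^5 + 2; sub 6 for 5: 6^6 + 2; = 46658; G_4 = 46658−1 = 46657
step 4: 46657 = 6^6 + 1; sub 7 for 6: 7^7 + 1; = 823544; G_5 = 823544−1 = 823543
step 5: 823543 = 7^7; sub 8 for 7: 8^8; = 16777216; G_6 = 16777216−1 = 16777215
step 6: 16777215 = 7·8^7 + 7·8^6 + 7·8^5 + 7·8^4 + 7·8^3 + 7·8^2 + 7·8 + 7; sub 9 for 8: 7·9^7 + 7·9^6 + 7·9^5 + 7·9^4 + 7·9^3 + 7·9^2 + 7·9 + 7; = 37665880; G_7 = 37665880−1 = 37665879

7, 30, 259, 3127, 46657, 823543, 16777215, 37665879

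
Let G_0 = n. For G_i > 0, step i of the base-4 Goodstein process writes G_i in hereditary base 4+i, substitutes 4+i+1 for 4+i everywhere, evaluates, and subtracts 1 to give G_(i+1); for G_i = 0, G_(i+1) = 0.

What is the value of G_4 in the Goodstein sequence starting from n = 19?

63

(0) 19|_4 = 4^2 + 3 ↦ 5^2 + 3|_5 = 28 ⇒ 27
(1) 27|_5 = 5^2 + 2 ↦ 6^2 + 2|_6 = 38 ⇒ 37
(2) 37|_6 = 6^2 + 1 ↦ 7^2 + 1|_7 = 50 ⇒ 49
(3) 49|_7 = 7^2 ↦ 8^2|_8 = 64 ⇒ 63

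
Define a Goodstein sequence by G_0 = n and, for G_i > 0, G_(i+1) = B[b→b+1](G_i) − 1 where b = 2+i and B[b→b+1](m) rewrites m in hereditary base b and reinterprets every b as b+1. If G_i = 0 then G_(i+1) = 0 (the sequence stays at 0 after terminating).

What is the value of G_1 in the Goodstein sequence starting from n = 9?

base 2: 9 = 2^(2 + 1) + 1; at 3: 3^(3 + 1) + 1 = 82; next = 81
base 3: 81 = 3^(3 + 1); at 4: 4^(4 + 1) = 1024; next = 1023

81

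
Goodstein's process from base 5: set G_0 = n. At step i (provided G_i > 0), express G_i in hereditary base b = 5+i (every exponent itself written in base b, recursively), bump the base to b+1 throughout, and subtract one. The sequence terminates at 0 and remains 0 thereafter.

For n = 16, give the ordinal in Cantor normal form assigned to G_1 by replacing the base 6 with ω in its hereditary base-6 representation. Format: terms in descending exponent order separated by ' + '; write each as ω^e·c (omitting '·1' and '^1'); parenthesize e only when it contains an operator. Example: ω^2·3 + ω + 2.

ω·3

base 5: 16 = 3·5 + 1; at 6: 3·6 + 1 = 19; next = 18
base 6: 18 = 3·6; at 7: 3·7 = 21; next = 20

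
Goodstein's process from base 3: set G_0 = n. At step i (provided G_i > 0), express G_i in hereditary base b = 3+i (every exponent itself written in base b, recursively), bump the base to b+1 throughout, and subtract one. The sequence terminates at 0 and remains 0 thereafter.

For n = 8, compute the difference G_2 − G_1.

step 0: 8 = 2·3 + 2; sub 4 for 3: 2·4 + 2; = 10; G_1 = 10−1 = 9
step 1: 9 = 2·4 + 1; sub 5 for 4: 2·5 + 1; = 11; G_2 = 11−1 = 10

1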